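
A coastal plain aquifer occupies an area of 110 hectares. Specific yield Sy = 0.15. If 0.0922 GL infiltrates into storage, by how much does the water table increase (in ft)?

A = 110 hectares = 1.1 × 10^6 m²
ΔV = 0.0922 GL = 92200 m³
Δh = ΔV / (Sy × A) = 92200 m³ / (0.15 × 1.1 × 10^6 m²) = 0.5588 m
Δh = 0.5588 m = 1.833 ft

Δh ≈ 1.83 ft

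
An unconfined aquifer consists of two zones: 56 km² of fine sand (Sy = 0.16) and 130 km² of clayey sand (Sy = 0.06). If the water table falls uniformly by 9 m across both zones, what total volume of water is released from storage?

A₁ = 56 km² = 5.6 × 10^7 m²; A₂ = 130 km² = 1.3 × 10^8 m²
ΔV₁ = 0.16 × 5.6 × 10^7 × 9 = 8.064 × 10^7 m³
ΔV₂ = 0.06 × 1.3 × 10^8 × 9 = 7.02 × 10^7 m³
ΔV = ΔV₁ + ΔV₂ = 1.508 × 10^8 m³

ΔV ≈ 1.51 × 10^8 m³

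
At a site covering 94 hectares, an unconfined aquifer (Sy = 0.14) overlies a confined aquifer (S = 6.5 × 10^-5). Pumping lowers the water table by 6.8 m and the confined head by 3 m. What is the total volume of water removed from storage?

A = 94 hectares = 9.4 × 10^5 m²
Unconfined: ΔV_u = Sy × A × Δh_u = 0.14 × 9.4 × 10^5 × 6.8 = 8.949 × 10^5 m³
Confined: ΔV_c = S × A × Δh_c = 6.5 × 10^-5 × 9.4 × 10^5 × 3 = 183.3 m³
Total ΔV = 8.949 × 10^5 + 183.3 = 8.951 × 10^5 m³

ΔV ≈ 8.95 × 10^5 m³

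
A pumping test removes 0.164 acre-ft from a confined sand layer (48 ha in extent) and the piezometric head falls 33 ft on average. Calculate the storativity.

A = 48 ha = 4.8 × 10^5 m²
Δh = 33 ft = 10.06 m
ΔV = 0.164 acre-ft = 202.3 m³
S = ΔV / (A × Δh) = 202.3 m³ / (4.8 × 10^5 m² × 10.06 m) = 4.19 × 10^-5

S ≈ 4.2 × 10^-5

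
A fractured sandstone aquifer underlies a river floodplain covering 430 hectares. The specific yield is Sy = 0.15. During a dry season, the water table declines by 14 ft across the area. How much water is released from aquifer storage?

ΔV ≈ 2.75 × 10^6 m³

A = 430 hectares = 4.3 × 10^6 m²
Δh = 14 ft = 4.267 m
ΔV = Sy × A × Δh = 0.15 × 4.3 × 10^6 m² × 4.267 m = 2.752 × 10^6 m³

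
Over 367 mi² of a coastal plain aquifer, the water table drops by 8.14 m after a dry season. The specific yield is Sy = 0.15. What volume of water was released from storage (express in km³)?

ΔV ≈ 1.16 km³

A = 367 mi² = 9.505 × 10^8 m²
ΔV = Sy × A × Δh = 0.15 × 9.505 × 10^8 m² × 8.14 m = 1.161 × 10^9 m³
ΔV = 1.161 × 10^9 m³ = 1.161 km³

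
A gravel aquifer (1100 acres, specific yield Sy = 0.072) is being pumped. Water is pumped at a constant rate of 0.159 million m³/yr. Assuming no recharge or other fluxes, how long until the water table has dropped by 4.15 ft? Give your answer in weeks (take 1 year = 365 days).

A = 1100 acres = 4.452 × 10^6 m²
Δh = 4.15 ft = 1.265 m
ΔV = Sy × A × Δh = 0.072 × 4.452 × 10^6 × 1.265 = 4.054 × 10^5 m³
Q = 0.159 million m³/yr = 435.6 m³/d
t = ΔV / Q = 4.054 × 10^5 m³ / 435.6 m³/d = 930.7 d
t = 930.7 d ≈ 133 weeks

t ≈ 133 weeks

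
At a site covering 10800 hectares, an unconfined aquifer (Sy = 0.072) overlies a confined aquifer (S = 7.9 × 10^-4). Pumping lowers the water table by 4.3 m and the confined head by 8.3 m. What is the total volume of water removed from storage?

A = 10800 hectares = 1.08 × 10^8 m²
Unconfined: ΔV_u = Sy × A × Δh_u = 0.072 × 1.08 × 10^8 × 4.3 = 3.344 × 10^7 m³
Confined: ΔV_c = S × A × Δh_c = 7.9 × 10^-4 × 1.08 × 10^8 × 8.3 = 7.082 × 10^5 m³
Total ΔV = 3.344 × 10^7 + 7.082 × 10^5 = 3.414 × 10^7 m³

ΔV ≈ 3.41 × 10^7 m³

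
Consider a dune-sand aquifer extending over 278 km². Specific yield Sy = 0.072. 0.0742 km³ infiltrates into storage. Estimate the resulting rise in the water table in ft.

Δh ≈ 12.2 ft

A = 278 km² = 2.78 × 10^8 m²
ΔV = 0.0742 km³ = 7.42 × 10^7 m³
Δh = ΔV / (Sy × A) = 7.42 × 10^7 m³ / (0.072 × 2.78 × 10^8 m²) = 3.707 m
Δh = 3.707 m = 12.16 ft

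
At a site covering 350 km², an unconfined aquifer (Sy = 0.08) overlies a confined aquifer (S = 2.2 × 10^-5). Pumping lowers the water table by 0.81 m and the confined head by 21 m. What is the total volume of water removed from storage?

A = 350 km² = 3.5 × 10^8 m²
Unconfined: ΔV_u = Sy × A × Δh_u = 0.08 × 3.5 × 10^8 × 0.81 = 2.268 × 10^7 m³
Confined: ΔV_c = S × A × Δh_c = 2.2 × 10^-5 × 3.5 × 10^8 × 21 = 1.617 × 10^5 m³
Total ΔV = 2.268 × 10^7 + 1.617 × 10^5 = 2.284 × 10^7 m³

ΔV ≈ 2.28 × 10^7 m³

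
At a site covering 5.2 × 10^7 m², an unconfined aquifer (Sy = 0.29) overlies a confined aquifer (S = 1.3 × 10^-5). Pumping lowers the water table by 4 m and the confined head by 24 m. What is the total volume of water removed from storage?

Unconfined: ΔV_u = Sy × A × Δh_u = 0.29 × 5.2 × 10^7 × 4 = 6.032 × 10^7 m³
Confined: ΔV_c = S × A × Δh_c = 1.3 × 10^-5 × 5.2 × 10^7 × 24 = 16220 m³
Total ΔV = 6.032 × 10^7 + 16220 = 6.034 × 10^7 m³

ΔV ≈ 6.03 × 10^7 m³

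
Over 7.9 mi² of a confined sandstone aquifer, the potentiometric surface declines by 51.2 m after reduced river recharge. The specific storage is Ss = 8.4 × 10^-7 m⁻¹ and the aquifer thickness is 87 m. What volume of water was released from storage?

ΔV ≈ 76600 m³

S = Ss × b = 8.4 × 10^-7 m⁻¹ × 87 m = 7.308 × 10^-5
A = 7.9 mi² = 2.046 × 10^7 m²
ΔV = S × A × Δh = 7.308 × 10^-5 × 2.046 × 10^7 m² × 51.2 m = 76560 m³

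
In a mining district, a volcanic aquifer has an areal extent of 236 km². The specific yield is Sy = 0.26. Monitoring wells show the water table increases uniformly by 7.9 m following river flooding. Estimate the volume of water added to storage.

A = 236 km² = 2.36 × 10^8 m²
ΔV = Sy × A × Δh = 0.26 × 2.36 × 10^8 m² × 7.9 m = 4.847 × 10^8 m³

ΔV ≈ 4.85 × 10^8 m³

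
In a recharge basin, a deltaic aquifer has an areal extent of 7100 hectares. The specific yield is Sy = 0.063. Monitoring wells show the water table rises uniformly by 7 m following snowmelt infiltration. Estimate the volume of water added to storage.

A = 7100 hectares = 7.1 × 10^7 m²
ΔV = Sy × A × Δh = 0.063 × 7.1 × 10^7 m² × 7 m = 3.131 × 10^7 m³

ΔV ≈ 3.13 × 10^7 m³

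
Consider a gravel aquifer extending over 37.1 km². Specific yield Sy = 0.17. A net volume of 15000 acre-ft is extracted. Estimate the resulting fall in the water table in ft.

A = 37.1 km² = 3.71 × 10^7 m²
ΔV = 15000 acre-ft = 1.85 × 10^7 m³
Δh = ΔV / (Sy × A) = 1.85 × 10^7 m³ / (0.17 × 3.71 × 10^7 m²) = 2.934 m
Δh = 2.934 m = 9.625 ft

Δh ≈ 9.62 ft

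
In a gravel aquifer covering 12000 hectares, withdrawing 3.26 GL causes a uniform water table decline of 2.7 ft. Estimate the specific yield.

A = 12000 hectares = 1.2 × 10^8 m²
Δh = 2.7 ft = 0.823 m
ΔV = 3.26 GL = 3.26 × 10^6 m³
Sy = ΔV / (A × Δh) = 3.26 × 10^6 m³ / (1.2 × 10^8 m² × 0.823 m) = 0.03301

Sy ≈ 0.033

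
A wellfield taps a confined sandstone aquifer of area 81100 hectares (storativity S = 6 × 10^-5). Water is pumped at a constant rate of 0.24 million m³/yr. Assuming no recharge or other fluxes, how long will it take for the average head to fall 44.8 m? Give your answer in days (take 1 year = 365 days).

A = 81100 hectares = 8.11 × 10^8 m²
ΔV = S × A × Δh = 6 × 10^-5 × 8.11 × 10^8 × 44.8 = 2.18 × 10^6 m³
Q = 0.24 million m³/yr = 657.5 m³/d
t = ΔV / Q = 2.18 × 10^6 m³ / 657.5 m³/d = 3315 d

t ≈ 3320 days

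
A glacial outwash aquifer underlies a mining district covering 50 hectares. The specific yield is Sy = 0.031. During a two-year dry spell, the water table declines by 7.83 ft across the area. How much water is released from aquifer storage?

ΔV ≈ 37000 m³

A = 50 hectares = 5 × 10^5 m²
Δh = 7.83 ft = 2.387 m
ΔV = Sy × A × Δh = 0.031 × 5 × 10^5 m² × 2.387 m = 36990 m³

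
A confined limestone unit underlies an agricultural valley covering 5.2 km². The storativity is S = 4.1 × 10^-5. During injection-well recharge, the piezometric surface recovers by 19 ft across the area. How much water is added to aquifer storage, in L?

A = 5.2 km² = 5.2 × 10^6 m²
Δh = 19 ft = 5.791 m
ΔV = S × A × Δh = 4.1 × 10^-5 × 5.2 × 10^6 m² × 5.791 m = 1235 m³
ΔV = 1235 m³ = 1.235 × 10^6 L

ΔV ≈ 1.23 × 10^6 L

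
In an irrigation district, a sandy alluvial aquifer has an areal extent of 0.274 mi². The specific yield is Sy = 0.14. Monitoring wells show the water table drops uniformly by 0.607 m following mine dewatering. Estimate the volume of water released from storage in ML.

A = 0.274 mi² = 7.097 × 10^5 m²
ΔV = Sy × A × Δh = 0.14 × 7.097 × 10^5 m² × 0.607 m = 60310 m³
ΔV = 60310 m³ = 60.31 ML

ΔV ≈ 60.3 ML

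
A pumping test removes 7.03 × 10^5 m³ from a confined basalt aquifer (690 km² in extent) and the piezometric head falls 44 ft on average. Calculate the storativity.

A = 690 km² = 6.9 × 10^8 m²
Δh = 44 ft = 13.41 m
S = ΔV / (A × Δh) = 7.03 × 10^5 m³ / (6.9 × 10^8 m² × 13.41 m) = 7.597 × 10^-5

S ≈ 7.6 × 10^-5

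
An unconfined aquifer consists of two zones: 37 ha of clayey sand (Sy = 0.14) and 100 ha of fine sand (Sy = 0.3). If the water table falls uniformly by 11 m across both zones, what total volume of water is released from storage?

A₁ = 37 ha = 3.7 × 10^5 m²; A₂ = 100 ha = 1 × 10^6 m²
ΔV₁ = 0.14 × 3.7 × 10^5 × 11 = 5.698 × 10^5 m³
ΔV₂ = 0.3 × 1 × 10^6 × 11 = 3.3 × 10^6 m³
ΔV = ΔV₁ + ΔV₂ = 3.87 × 10^6 m³

ΔV ≈ 3.87 × 10^6 m³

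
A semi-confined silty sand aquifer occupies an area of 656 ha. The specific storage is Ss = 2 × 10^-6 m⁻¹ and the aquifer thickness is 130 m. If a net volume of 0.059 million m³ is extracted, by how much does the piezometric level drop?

S = Ss × b = 2 × 10^-6 m⁻¹ × 130 m = 2.6 × 10^-4
A = 656 ha = 6.56 × 10^6 m²
ΔV = 0.059 million m³ = 59000 m³
Δh = ΔV / (S × A) = 59000 m³ / (2.6 × 10^-4 × 6.56 × 10^6 m²) = 34.59 m

Δh ≈ 34.6 m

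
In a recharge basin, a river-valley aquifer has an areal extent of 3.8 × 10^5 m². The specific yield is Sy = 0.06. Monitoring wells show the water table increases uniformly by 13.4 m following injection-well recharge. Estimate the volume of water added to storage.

ΔV = Sy × A × Δh = 0.06 × 3.8 × 10^5 m² × 13.4 m = 3.055 × 10^5 m³

ΔV ≈ 3.06 × 10^5 m³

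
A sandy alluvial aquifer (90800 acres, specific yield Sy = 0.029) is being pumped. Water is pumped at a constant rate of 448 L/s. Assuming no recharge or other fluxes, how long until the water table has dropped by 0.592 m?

t ≈ 163 days

A = 90800 acres = 3.675 × 10^8 m²
ΔV = Sy × A × Δh = 0.029 × 3.675 × 10^8 × 0.592 = 6.308 × 10^6 m³
Q = 448 L/s = 38710 m³/d
t = ΔV / Q = 6.308 × 10^6 m³ / 38710 m³/d = 163 d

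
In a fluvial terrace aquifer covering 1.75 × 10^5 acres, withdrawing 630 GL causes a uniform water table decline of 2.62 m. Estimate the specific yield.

A = 1.75 × 10^5 acres = 7.082 × 10^8 m²
ΔV = 630 GL = 6.3 × 10^8 m³
Sy = ΔV / (A × Δh) = 6.3 × 10^8 m³ / (7.082 × 10^8 m² × 2.62 m) = 0.3395

Sy ≈ 0.34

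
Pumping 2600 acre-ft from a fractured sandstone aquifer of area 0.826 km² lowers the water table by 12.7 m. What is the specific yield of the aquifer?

Sy ≈ 0.31

A = 0.826 km² = 8.26 × 10^5 m²
ΔV = 2600 acre-ft = 3.207 × 10^6 m³
Sy = ΔV / (A × Δh) = 3.207 × 10^6 m³ / (8.26 × 10^5 m² × 12.7 m) = 0.3057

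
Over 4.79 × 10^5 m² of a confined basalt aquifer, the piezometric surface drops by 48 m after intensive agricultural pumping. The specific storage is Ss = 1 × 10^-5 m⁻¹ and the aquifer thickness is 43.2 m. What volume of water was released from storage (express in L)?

S = Ss × b = 1 × 10^-5 m⁻¹ × 43.2 m = 4.32 × 10^-4
ΔV = S × A × Δh = 4.32 × 10^-4 × 4.79 × 10^5 m² × 48 m = 9933 m³
ΔV = 9933 m³ = 9.933 × 10^6 L

ΔV ≈ 9.93 × 10^6 L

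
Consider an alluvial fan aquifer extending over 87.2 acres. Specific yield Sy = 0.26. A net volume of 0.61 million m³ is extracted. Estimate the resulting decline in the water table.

A = 87.2 acres = 3.529 × 10^5 m²
ΔV = 0.61 million m³ = 6.1 × 10^5 m³
Δh = ΔV / (Sy × A) = 6.1 × 10^5 m³ / (0.26 × 3.529 × 10^5 m²) = 6.648 m

Δh ≈ 6.65 m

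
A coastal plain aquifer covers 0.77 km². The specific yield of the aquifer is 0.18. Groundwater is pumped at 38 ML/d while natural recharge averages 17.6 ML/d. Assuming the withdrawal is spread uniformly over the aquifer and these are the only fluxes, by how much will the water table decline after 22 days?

Δh ≈ 3.24 m

A = 0.77 km² = 7.7 × 10^5 m²
Net abstraction = 38 − 17.6 = 20.4 ML/d
Q_net = 20.4 ML/d = 20400 m³/d
ΔV = Q × t = 20400 m³/d × 22 d = 4.488 × 10^5 m³
Δh = ΔV / (Sy × A) = 4.488 × 10^5 / (0.18 × 7.7 × 10^5) = 3.238 m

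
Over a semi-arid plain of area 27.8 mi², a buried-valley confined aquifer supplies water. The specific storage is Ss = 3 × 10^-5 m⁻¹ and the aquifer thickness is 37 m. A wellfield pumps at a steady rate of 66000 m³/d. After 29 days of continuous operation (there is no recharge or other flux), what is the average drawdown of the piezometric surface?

Δh ≈ 23.9 m

S = Ss × b = 3 × 10^-5 m⁻¹ × 37 m = 1.11 × 10^-3
A = 27.8 mi² = 7.2 × 10^7 m²
ΔV = Q × t = 66000 m³/d × 29 d = 1.914 × 10^6 m³
Δh = ΔV / (S × A) = 1.914 × 10^6 / (0.00111 × 7.2 × 10^7) = 23.95 m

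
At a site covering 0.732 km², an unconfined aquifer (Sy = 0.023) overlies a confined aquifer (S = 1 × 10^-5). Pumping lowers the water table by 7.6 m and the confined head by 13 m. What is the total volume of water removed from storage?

ΔV ≈ 1.28 × 10^5 m³

A = 0.732 km² = 7.32 × 10^5 m²
Unconfined: ΔV_u = Sy × A × Δh_u = 0.023 × 7.32 × 10^5 × 7.6 = 1.28 × 10^5 m³
Confined: ΔV_c = S × A × Δh_c = 1 × 10^-5 × 7.32 × 10^5 × 13 = 95.16 m³
Total ΔV = 1.28 × 10^5 + 95.16 = 1.28 × 10^5 m³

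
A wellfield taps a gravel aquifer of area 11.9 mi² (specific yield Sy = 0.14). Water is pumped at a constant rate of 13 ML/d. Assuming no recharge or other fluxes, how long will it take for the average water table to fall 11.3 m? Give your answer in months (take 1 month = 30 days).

t ≈ 125 months

A = 11.9 mi² = 3.082 × 10^7 m²
ΔV = Sy × A × Δh = 0.14 × 3.082 × 10^7 × 11.3 = 4.876 × 10^7 m³
Q = 13 ML/d = 13000 m³/d
t = ΔV / Q = 4.876 × 10^7 m³ / 13000 m³/d = 3751 d
t = 3751 d ≈ 125 months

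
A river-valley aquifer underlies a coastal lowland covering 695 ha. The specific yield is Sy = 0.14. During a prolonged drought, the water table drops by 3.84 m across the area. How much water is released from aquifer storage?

ΔV ≈ 3.74 × 10^6 m³

A = 695 ha = 6.95 × 10^6 m²
ΔV = Sy × A × Δh = 0.14 × 6.95 × 10^6 m² × 3.84 m = 3.736 × 10^6 m³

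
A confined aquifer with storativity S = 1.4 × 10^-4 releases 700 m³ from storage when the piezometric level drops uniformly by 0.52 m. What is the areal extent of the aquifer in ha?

A = ΔV / (S × Δh) = 700 / (1.4 × 10^-4 × 0.52) = 9.615 × 10^6 m²
A = 9.615 × 10^6 m² = 961.5 ha

A ≈ 962 ha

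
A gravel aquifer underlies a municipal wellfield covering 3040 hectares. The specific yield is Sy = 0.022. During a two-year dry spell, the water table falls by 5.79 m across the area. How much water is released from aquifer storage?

ΔV ≈ 3.87 × 10^6 m³

A = 3040 hectares = 3.04 × 10^7 m²
ΔV = Sy × A × Δh = 0.022 × 3.04 × 10^7 m² × 5.79 m = 3.872 × 10^6 m³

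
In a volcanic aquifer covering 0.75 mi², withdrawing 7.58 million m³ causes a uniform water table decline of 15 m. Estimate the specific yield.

Sy ≈ 0.26

A = 0.75 mi² = 1.942 × 10^6 m²
ΔV = 7.58 million m³ = 7.58 × 10^6 m³
Sy = ΔV / (A × Δh) = 7.58 × 10^6 m³ / (1.942 × 10^6 m² × 15 m) = 0.2601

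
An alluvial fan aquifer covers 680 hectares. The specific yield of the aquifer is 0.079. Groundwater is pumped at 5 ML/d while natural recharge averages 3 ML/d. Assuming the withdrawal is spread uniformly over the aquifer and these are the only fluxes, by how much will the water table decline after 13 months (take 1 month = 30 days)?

Δh ≈ 1.45 m

A = 680 hectares = 6.8 × 10^6 m²
Net abstraction = 5 − 3 = 2 ML/d
Q_net = 2 ML/d = 2000 m³/d
t = 13 months = 390 d
ΔV = Q × t = 2000 m³/d × 390 d = 7.8 × 10^5 m³
Δh = ΔV / (Sy × A) = 7.8 × 10^5 / (0.079 × 6.8 × 10^6) = 1.452 m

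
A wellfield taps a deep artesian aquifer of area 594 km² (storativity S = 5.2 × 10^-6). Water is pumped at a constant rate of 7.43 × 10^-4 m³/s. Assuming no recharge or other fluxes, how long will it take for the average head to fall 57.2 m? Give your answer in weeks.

t ≈ 393 weeks

A = 594 km² = 5.94 × 10^8 m²
ΔV = S × A × Δh = 5.2 × 10^-6 × 5.94 × 10^8 × 57.2 = 1.767 × 10^5 m³
Q = 7.43 × 10^-4 m³/s = 64.2 m³/d
t = ΔV / Q = 1.767 × 10^5 m³ / 64.2 m³/d = 2752 d
t = 2752 d ≈ 393.2 weeks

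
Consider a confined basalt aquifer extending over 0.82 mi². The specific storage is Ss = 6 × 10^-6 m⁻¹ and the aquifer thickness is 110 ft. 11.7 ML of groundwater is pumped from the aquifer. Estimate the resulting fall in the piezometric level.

Δh ≈ 27.4 m

b = 110 ft = 33.53 m
S = Ss × b = 6 × 10^-6 m⁻¹ × 33.53 m = 2.012 × 10^-4
A = 0.82 mi² = 2.124 × 10^6 m²
ΔV = 11.7 ML = 11700 m³
Δh = ΔV / (S × A) = 11700 m³ / (2.012 × 10^-4 × 2.124 × 10^6 m²) = 27.39 m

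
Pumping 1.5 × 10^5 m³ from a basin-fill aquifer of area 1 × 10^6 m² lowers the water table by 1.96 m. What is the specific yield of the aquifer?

Sy = ΔV / (A × Δh) = 1.5 × 10^5 m³ / (1 × 10^6 m² × 1.96 m) = 0.07653

Sy ≈ 0.077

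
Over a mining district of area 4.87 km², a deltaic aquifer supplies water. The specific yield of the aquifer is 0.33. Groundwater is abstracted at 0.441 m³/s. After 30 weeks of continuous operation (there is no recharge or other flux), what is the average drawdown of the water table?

A = 4.87 km² = 4.87 × 10^6 m²
Q = 0.441 m³/s = 38100 m³/d
t = 30 weeks = 210 d
ΔV = Q × t = 38100 m³/d × 210 d = 8.002 × 10^6 m³
Δh = ΔV / (Sy × A) = 8.002 × 10^6 / (0.33 × 4.87 × 10^6) = 4.979 m

Δh ≈ 4.98 m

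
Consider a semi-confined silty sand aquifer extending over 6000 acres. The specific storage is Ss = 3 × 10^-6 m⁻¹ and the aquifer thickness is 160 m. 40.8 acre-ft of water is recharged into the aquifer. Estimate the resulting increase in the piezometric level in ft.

Δh ≈ 14.2 ft

S = Ss × b = 3 × 10^-6 m⁻¹ × 160 m = 4.8 × 10^-4
A = 6000 acres = 2.428 × 10^7 m²
ΔV = 40.8 acre-ft = 50330 m³
Δh = ΔV / (S × A) = 50330 m³ / (4.8 × 10^-4 × 2.428 × 10^7 m²) = 4.318 m
Δh = 4.318 m = 14.17 ft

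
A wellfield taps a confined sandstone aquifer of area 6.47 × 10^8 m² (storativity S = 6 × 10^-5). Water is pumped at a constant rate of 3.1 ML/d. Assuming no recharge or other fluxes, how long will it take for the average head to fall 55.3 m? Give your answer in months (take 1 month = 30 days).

ΔV = S × A × Δh = 6 × 10^-5 × 6.47 × 10^8 × 55.3 = 2.147 × 10^6 m³
Q = 3.1 ML/d = 3100 m³/d
t = ΔV / Q = 2.147 × 10^6 m³ / 3100 m³/d = 692.5 d
t = 692.5 d ≈ 23.08 months

t ≈ 23.1 months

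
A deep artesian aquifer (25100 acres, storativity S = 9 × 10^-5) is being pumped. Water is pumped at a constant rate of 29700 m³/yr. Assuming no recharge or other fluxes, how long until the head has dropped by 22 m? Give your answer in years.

A = 25100 acres = 1.016 × 10^8 m²
ΔV = S × A × Δh = 9 × 10^-5 × 1.016 × 10^8 × 22 = 2.011 × 10^5 m³
Q = 29700 m³/yr = 81.37 m³/d
t = ΔV / Q = 2.011 × 10^5 m³ / 81.37 m³/d = 2472 d
t = 2472 d ≈ 6.772 years

t ≈ 6.77 years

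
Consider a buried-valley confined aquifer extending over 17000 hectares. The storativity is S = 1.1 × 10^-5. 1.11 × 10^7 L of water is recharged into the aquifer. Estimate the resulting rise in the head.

Δh ≈ 5.94 m

A = 17000 hectares = 1.7 × 10^8 m²
ΔV = 1.11 × 10^7 L = 11100 m³
Δh = ΔV / (S × A) = 11100 m³ / (1.1 × 10^-5 × 1.7 × 10^8 m²) = 5.936 m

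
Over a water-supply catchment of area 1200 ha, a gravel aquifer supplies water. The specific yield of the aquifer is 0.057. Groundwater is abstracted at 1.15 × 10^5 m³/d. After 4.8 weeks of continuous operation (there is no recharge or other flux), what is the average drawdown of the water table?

Δh ≈ 5.65 m

A = 1200 ha = 1.2 × 10^7 m²
t = 4.8 weeks = 33.6 d
ΔV = Q × t = 1.15 × 10^5 m³/d × 33.6 d = 3.864 × 10^6 m³
Δh = ΔV / (Sy × A) = 3.864 × 10^6 / (0.057 × 1.2 × 10^7) = 5.649 m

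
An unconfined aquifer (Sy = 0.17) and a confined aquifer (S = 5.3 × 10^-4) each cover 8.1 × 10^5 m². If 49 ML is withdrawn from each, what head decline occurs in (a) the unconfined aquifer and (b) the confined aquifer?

ΔV = 49 ML = 49000 m³
Unconfined: Δh_u = ΔV/(Sy·A) = 49000/(0.17 × 8.1 × 10^5) = 0.3558 m
Confined: Δh_c = ΔV/(S·A) = 49000/(5.3 × 10^-4 × 8.1 × 10^5) = 114.1 m

Δh_u ≈ 0.356 m; Δh_c ≈ 114 m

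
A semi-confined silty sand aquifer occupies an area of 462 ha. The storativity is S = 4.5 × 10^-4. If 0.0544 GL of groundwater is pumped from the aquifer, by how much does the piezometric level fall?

A = 462 ha = 4.62 × 10^6 m²
ΔV = 0.0544 GL = 54400 m³
Δh = ΔV / (S × A) = 54400 m³ / (4.5 × 10^-4 × 4.62 × 10^6 m²) = 26.17 m

Δh ≈ 26.2 m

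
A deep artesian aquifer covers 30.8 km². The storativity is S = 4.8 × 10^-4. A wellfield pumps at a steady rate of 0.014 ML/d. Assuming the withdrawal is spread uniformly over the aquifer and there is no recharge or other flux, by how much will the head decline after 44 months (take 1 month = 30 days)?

A = 30.8 km² = 3.08 × 10^7 m²
Q = 0.014 ML/d = 14 m³/d
t = 44 months = 1320 d
ΔV = Q × t = 14 m³/d × 1320 d = 18480 m³
Δh = ΔV / (S × A) = 18480 / (4.8 × 10^-4 × 3.08 × 10^7) = 1.25 m

Δh ≈ 1.25 m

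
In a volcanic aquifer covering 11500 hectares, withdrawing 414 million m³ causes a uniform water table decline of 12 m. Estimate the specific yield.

Sy ≈ 0.3

A = 11500 hectares = 1.15 × 10^8 m²
ΔV = 414 million m³ = 4.14 × 10^8 m³
Sy = ΔV / (A × Δh) = 4.14 × 10^8 m³ / (1.15 × 10^8 m² × 12 m) = 0.3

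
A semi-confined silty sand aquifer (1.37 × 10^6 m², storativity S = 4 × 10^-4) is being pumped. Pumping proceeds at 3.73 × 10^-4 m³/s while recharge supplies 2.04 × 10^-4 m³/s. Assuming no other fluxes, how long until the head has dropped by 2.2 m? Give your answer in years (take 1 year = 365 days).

t ≈ 0.226 years

ΔV = S × A × Δh = 4 × 10^-4 × 1.37 × 10^6 × 2.2 = 1206 m³
Net withdrawal = 3.73 × 10^-4 − 2.04 × 10^-4 = 1.69 × 10^-4 m³/s = 14.6 m³/d
t = ΔV / Q = 1206 m³ / 14.6 m³/d = 82.57 d
t = 82.57 d ≈ 0.2262 years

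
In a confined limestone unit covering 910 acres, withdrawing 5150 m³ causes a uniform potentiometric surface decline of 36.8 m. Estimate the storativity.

S ≈ 3.8 × 10^-5

A = 910 acres = 3.683 × 10^6 m²
S = ΔV / (A × Δh) = 5150 m³ / (3.683 × 10^6 m² × 36.8 m) = 3.8 × 10^-5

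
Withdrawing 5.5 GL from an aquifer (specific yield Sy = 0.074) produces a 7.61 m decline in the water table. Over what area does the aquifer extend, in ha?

A ≈ 977 ha

ΔV = 5.5 GL = 5.5 × 10^6 m³
A = ΔV / (Sy × Δh) = 5.5 × 10^6 / (0.074 × 7.61) = 9.767 × 10^6 m²
A = 9.767 × 10^6 m² = 976.7 ha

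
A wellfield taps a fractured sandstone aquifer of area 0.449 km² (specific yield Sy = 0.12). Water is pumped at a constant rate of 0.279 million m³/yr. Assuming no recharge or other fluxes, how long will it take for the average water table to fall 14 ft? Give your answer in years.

A = 0.449 km² = 4.49 × 10^5 m²
Δh = 14 ft = 4.267 m
ΔV = Sy × A × Δh = 0.12 × 4.49 × 10^5 × 4.267 = 2.299 × 10^5 m³
Q = 0.279 million m³/yr = 764.4 m³/d
t = ΔV / Q = 2.299 × 10^5 m³ / 764.4 m³/d = 300.8 d
t = 300.8 d ≈ 0.8241 years

t ≈ 0.824 years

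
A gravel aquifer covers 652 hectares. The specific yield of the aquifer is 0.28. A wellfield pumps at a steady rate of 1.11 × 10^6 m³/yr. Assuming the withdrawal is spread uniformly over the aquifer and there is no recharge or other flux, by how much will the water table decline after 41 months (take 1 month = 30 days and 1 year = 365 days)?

A = 652 hectares = 6.52 × 10^6 m²
Q = 1.11 × 10^6 m³/yr = 3041 m³/d
t = 41 months = 1230 d
ΔV = Q × t = 3041 m³/d × 1230 d = 3.741 × 10^6 m³
Δh = ΔV / (Sy × A) = 3.741 × 10^6 / (0.28 × 6.52 × 10^6) = 2.049 m

Δh ≈ 2.05 m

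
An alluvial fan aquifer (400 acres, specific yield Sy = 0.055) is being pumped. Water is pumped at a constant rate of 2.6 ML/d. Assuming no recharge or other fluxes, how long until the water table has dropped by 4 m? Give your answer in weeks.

A = 400 acres = 1.619 × 10^6 m²
ΔV = Sy × A × Δh = 0.055 × 1.619 × 10^6 × 4 = 3.561 × 10^5 m³
Q = 2.6 ML/d = 2600 m³/d
t = ΔV / Q = 3.561 × 10^5 m³ / 2600 m³/d = 137 d
t = 137 d ≈ 19.57 weeks

t ≈ 19.6 weeks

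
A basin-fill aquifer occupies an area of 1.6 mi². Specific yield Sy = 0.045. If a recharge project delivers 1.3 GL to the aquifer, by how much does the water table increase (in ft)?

A = 1.6 mi² = 4.144 × 10^6 m²
ΔV = 1.3 GL = 1.3 × 10^6 m³
Δh = ΔV / (Sy × A) = 1.3 × 10^6 m³ / (0.045 × 4.144 × 10^6 m²) = 6.971 m
Δh = 6.971 m = 22.87 ft

Δh ≈ 22.9 ft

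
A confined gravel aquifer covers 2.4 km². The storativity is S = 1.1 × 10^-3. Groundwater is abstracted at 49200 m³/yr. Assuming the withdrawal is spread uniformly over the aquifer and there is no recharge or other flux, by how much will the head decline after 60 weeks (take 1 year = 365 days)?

A = 2.4 km² = 2.4 × 10^6 m²
Q = 49200 m³/yr = 134.8 m³/d
t = 60 weeks = 420 d
ΔV = Q × t = 134.8 m³/d × 420 d = 56610 m³
Δh = ΔV / (S × A) = 56610 / (0.0011 × 2.4 × 10^6) = 21.44 m

Δh ≈ 21.4 m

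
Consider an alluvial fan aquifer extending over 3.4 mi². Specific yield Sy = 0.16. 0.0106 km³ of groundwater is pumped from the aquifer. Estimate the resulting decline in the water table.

A = 3.4 mi² = 8.806 × 10^6 m²
ΔV = 0.0106 km³ = 1.06 × 10^7 m³
Δh = ΔV / (Sy × A) = 1.06 × 10^7 m³ / (0.16 × 8.806 × 10^6 m²) = 7.523 m

Δh ≈ 7.52 m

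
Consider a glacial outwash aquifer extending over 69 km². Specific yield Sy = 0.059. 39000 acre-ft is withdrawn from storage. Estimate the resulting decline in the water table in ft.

A = 69 km² = 6.9 × 10^7 m²
ΔV = 39000 acre-ft = 4.811 × 10^7 m³
Δh = ΔV / (Sy × A) = 4.811 × 10^7 m³ / (0.059 × 6.9 × 10^7 m²) = 11.82 m
Δh = 11.82 m = 38.77 ft

Δh ≈ 38.8 ft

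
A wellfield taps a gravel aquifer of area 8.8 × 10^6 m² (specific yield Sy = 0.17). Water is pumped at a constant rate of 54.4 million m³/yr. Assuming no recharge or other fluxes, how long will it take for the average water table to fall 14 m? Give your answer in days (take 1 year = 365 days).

t ≈ 141 days

ΔV = Sy × A × Δh = 0.17 × 8.8 × 10^6 × 14 = 2.094 × 10^7 m³
Q = 54.4 million m³/yr = 1.49 × 10^5 m³/d
t = ΔV / Q = 2.094 × 10^7 m³ / 1.49 × 10^5 m³/d = 140.5 d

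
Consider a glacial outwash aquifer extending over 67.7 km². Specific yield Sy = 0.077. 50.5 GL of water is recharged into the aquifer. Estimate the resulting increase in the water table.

Δh ≈ 9.69 m

A = 67.7 km² = 6.77 × 10^7 m²
ΔV = 50.5 GL = 5.05 × 10^7 m³
Δh = ΔV / (Sy × A) = 5.05 × 10^7 m³ / (0.077 × 6.77 × 10^7 m²) = 9.688 m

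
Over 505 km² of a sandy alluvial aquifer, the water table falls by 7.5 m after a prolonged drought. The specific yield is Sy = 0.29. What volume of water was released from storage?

ΔV ≈ 1.1 × 10^9 m³

A = 505 km² = 5.05 × 10^8 m²
ΔV = Sy × A × Δh = 0.29 × 5.05 × 10^8 m² × 7.5 m = 1.098 × 10^9 m³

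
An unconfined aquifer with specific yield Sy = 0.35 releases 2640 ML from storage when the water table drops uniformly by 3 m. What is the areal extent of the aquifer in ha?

A ≈ 251 ha

ΔV = 2640 ML = 2.64 × 10^6 m³
A = ΔV / (Sy × Δh) = 2.64 × 10^6 / (0.35 × 3) = 2.514 × 10^6 m²
A = 2.514 × 10^6 m² = 251.4 ha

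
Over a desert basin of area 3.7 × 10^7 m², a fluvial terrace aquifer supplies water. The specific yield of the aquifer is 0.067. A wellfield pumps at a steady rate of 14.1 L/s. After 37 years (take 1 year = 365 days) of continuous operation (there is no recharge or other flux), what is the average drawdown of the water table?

Q = 14.1 L/s = 1218 m³/d
t = 37 years = 13500 d
ΔV = Q × t = 1218 m³/d × 13500 d = 1.645 × 10^7 m³
Δh = ΔV / (Sy × A) = 1.645 × 10^7 / (0.067 × 3.7 × 10^7) = 6.637 m

Δh ≈ 6.64 m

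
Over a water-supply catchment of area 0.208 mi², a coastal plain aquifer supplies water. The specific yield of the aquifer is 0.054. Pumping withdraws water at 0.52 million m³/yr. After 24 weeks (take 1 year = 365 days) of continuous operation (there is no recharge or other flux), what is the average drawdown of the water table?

A = 0.208 mi² = 5.387 × 10^5 m²
Q = 0.52 million m³/yr = 1425 m³/d
t = 24 weeks = 168 d
ΔV = Q × t = 1425 m³/d × 168 d = 2.393 × 10^5 m³
Δh = ΔV / (Sy × A) = 2.393 × 10^5 / (0.054 × 5.387 × 10^5) = 8.227 m

Δh ≈ 8.23 m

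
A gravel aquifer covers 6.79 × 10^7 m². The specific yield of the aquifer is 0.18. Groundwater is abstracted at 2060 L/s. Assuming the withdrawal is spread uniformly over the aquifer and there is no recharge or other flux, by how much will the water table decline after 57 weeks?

Δh ≈ 5.81 m

Q = 2060 L/s = 1.78 × 10^5 m³/d
t = 57 weeks = 399 d
ΔV = Q × t = 1.78 × 10^5 m³/d × 399 d = 7.102 × 10^7 m³
Δh = ΔV / (Sy × A) = 7.102 × 10^7 / (0.18 × 6.79 × 10^7) = 5.81 m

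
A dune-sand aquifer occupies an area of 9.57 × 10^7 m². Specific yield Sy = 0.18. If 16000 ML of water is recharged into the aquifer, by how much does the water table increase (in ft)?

ΔV = 16000 ML = 1.6 × 10^7 m³
Δh = ΔV / (Sy × A) = 1.6 × 10^7 m³ / (0.18 × 9.57 × 10^7 m²) = 0.9288 m
Δh = 0.9288 m = 3.047 ft

Δh ≈ 3.05 ft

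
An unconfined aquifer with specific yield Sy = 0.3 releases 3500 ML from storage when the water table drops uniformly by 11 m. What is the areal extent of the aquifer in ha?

A ≈ 106 ha

ΔV = 3500 ML = 3.5 × 10^6 m³
A = ΔV / (Sy × Δh) = 3.5 × 10^6 / (0.3 × 11) = 1.061 × 10^6 m²
A = 1.061 × 10^6 m² = 106.1 ha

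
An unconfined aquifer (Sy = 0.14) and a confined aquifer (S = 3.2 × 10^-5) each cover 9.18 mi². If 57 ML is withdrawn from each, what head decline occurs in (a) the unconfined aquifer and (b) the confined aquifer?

A = 9.18 mi² = 2.378 × 10^7 m²
ΔV = 57 ML = 57000 m³
Unconfined: Δh_u = ΔV/(Sy·A) = 57000/(0.14 × 2.378 × 10^7) = 0.01712 m
Confined: Δh_c = ΔV/(S·A) = 57000/(3.2 × 10^-5 × 2.378 × 10^7) = 74.92 m

Δh_u ≈ 0.0171 m; Δh_c ≈ 74.9 m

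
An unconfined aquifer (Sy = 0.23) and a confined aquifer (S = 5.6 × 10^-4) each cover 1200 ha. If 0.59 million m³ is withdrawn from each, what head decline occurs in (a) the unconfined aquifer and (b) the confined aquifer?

A = 1200 ha = 1.2 × 10^7 m²
ΔV = 0.59 million m³ = 5.9 × 10^5 m³
Unconfined: Δh_u = ΔV/(Sy·A) = 5.9 × 10^5/(0.23 × 1.2 × 10^7) = 0.2138 m
Confined: Δh_c = ΔV/(S·A) = 5.9 × 10^5/(5.6 × 10^-4 × 1.2 × 10^7) = 87.8 m

Δh_u ≈ 0.214 m; Δh_c ≈ 87.8 m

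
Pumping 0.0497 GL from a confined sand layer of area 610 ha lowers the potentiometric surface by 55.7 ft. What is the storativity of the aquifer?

S ≈ 4.8 × 10^-4

A = 610 ha = 6.1 × 10^6 m²
Δh = 55.7 ft = 16.98 m
ΔV = 0.0497 GL = 49700 m³
S = ΔV / (A × Δh) = 49700 m³ / (6.1 × 10^6 m² × 16.98 m) = 4.799 × 10^-4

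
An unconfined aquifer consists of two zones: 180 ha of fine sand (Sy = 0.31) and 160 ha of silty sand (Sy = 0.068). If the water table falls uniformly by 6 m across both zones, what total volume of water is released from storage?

ΔV ≈ 4 × 10^6 m³

A₁ = 180 ha = 1.8 × 10^6 m²; A₂ = 160 ha = 1.6 × 10^6 m²
ΔV₁ = 0.31 × 1.8 × 10^6 × 6 = 3.348 × 10^6 m³
ΔV₂ = 0.068 × 1.6 × 10^6 × 6 = 6.528 × 10^5 m³
ΔV = ΔV₁ + ΔV₂ = 4.001 × 10^6 m³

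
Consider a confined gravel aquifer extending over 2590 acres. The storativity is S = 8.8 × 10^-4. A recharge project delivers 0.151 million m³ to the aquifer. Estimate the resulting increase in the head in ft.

A = 2590 acres = 1.048 × 10^7 m²
ΔV = 0.151 million m³ = 1.51 × 10^5 m³
Δh = ΔV / (S × A) = 1.51 × 10^5 m³ / (8.8 × 10^-4 × 1.048 × 10^7 m²) = 16.37 m
Δh = 16.37 m = 53.71 ft

Δh ≈ 53.7 ft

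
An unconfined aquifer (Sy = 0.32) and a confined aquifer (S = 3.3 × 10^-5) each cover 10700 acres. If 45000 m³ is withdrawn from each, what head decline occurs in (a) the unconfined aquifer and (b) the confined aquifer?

Δh_u ≈ 0.00325 m; Δh_c ≈ 31.5 m

A = 10700 acres = 4.33 × 10^7 m²
Unconfined: Δh_u = ΔV/(Sy·A) = 45000/(0.32 × 4.33 × 10^7) = 0.003248 m
Confined: Δh_c = ΔV/(S·A) = 45000/(3.3 × 10^-5 × 4.33 × 10^7) = 31.49 m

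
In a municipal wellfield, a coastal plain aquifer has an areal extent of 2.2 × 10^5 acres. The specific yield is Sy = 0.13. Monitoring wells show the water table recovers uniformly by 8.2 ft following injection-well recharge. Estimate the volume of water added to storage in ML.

ΔV ≈ 2.89 × 10^5 ML

A = 2.2 × 10^5 acres = 8.903 × 10^8 m²
Δh = 8.2 ft = 2.499 m
ΔV = Sy × A × Δh = 0.13 × 8.903 × 10^8 m² × 2.499 m = 2.893 × 10^8 m³
ΔV = 2.893 × 10^8 m³ = 2.893 × 10^5 ML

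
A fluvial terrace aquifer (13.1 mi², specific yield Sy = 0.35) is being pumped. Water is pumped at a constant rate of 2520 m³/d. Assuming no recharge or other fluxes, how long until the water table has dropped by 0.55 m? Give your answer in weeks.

t ≈ 370 weeks

A = 13.1 mi² = 3.393 × 10^7 m²
ΔV = Sy × A × Δh = 0.35 × 3.393 × 10^7 × 0.55 = 6.531 × 10^6 m³
t = ΔV / Q = 6.531 × 10^6 m³ / 2520 m³/d = 2592 d
t = 2592 d ≈ 370.3 weeks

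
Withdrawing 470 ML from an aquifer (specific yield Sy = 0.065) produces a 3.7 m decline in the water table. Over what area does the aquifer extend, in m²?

ΔV = 470 ML = 4.7 × 10^5 m³
A = ΔV / (Sy × Δh) = 4.7 × 10^5 / (0.065 × 3.7) = 1.954 × 10^6 m²

A ≈ 1.95 × 10^6 m²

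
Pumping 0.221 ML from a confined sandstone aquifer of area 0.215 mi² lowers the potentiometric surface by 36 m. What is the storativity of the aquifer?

S ≈ 1.1 × 10^-5

A = 0.215 mi² = 5.568 × 10^5 m²
ΔV = 0.221 ML = 221 m³
S = ΔV / (A × Δh) = 221 m³ / (5.568 × 10^5 m² × 36 m) = 1.102 × 10^-5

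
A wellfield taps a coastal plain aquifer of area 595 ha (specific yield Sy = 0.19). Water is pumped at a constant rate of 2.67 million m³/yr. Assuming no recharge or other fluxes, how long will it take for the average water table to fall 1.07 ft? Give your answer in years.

t ≈ 0.138 years

A = 595 ha = 5.95 × 10^6 m²
Δh = 1.07 ft = 0.3261 m
ΔV = Sy × A × Δh = 0.19 × 5.95 × 10^6 × 0.3261 = 3.687 × 10^5 m³
Q = 2.67 million m³/yr = 7315 m³/d
t = ΔV / Q = 3.687 × 10^5 m³ / 7315 m³/d = 50.4 d
t = 50.4 d ≈ 0.1381 years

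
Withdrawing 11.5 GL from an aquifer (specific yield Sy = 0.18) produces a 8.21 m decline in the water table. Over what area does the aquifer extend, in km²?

A ≈ 7.78 km²

ΔV = 11.5 GL = 1.15 × 10^7 m³
A = ΔV / (Sy × Δh) = 1.15 × 10^7 / (0.18 × 8.21) = 7.782 × 10^6 m²
A = 7.782 × 10^6 m² = 7.782 km²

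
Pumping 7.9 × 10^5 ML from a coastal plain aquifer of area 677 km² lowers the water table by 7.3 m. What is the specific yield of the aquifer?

A = 677 km² = 6.77 × 10^8 m²
ΔV = 7.9 × 10^5 ML = 7.9 × 10^8 m³
Sy = ΔV / (A × Δh) = 7.9 × 10^8 m³ / (6.77 × 10^8 m² × 7.3 m) = 0.1599

Sy ≈ 0.16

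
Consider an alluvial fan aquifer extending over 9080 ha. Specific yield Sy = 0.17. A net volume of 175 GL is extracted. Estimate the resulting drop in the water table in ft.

A = 9080 ha = 9.08 × 10^7 m²
ΔV = 175 GL = 1.75 × 10^8 m³
Δh = ΔV / (Sy × A) = 1.75 × 10^8 m³ / (0.17 × 9.08 × 10^7 m²) = 11.34 m
Δh = 11.34 m = 37.2 ft

Δh ≈ 37.2 ft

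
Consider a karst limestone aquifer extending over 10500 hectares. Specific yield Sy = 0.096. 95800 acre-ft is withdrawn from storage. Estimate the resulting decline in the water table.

A = 10500 hectares = 1.05 × 10^8 m²
ΔV = 95800 acre-ft = 1.182 × 10^8 m³
Δh = ΔV / (Sy × A) = 1.182 × 10^8 m³ / (0.096 × 1.05 × 10^8 m²) = 11.72 m

Δh ≈ 11.7 m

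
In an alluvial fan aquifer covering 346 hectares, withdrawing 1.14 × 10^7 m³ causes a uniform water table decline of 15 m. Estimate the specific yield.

Sy ≈ 0.22

A = 346 hectares = 3.46 × 10^6 m²
Sy = ΔV / (A × Δh) = 1.14 × 10^7 m³ / (3.46 × 10^6 m² × 15 m) = 0.2197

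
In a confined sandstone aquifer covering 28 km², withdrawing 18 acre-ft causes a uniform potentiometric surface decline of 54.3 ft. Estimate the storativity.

A = 28 km² = 2.8 × 10^7 m²
Δh = 54.3 ft = 16.55 m
ΔV = 18 acre-ft = 22200 m³
S = ΔV / (A × Δh) = 22200 m³ / (2.8 × 10^7 m² × 16.55 m) = 4.791 × 10^-5

S ≈ 4.8 × 10^-5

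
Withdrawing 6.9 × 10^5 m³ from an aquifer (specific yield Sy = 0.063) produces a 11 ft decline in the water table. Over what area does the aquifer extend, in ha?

Δh = 11 ft = 3.353 m
A = ΔV / (Sy × Δh) = 6.9 × 10^5 / (0.063 × 3.353) = 3.267 × 10^6 m²
A = 3.267 × 10^6 m² = 326.7 ha

A ≈ 327 ha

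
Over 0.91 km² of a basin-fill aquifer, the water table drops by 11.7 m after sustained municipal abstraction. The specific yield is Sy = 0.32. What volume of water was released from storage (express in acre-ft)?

ΔV ≈ 2760 acre-ft

A = 0.91 km² = 9.1 × 10^5 m²
ΔV = Sy × A × Δh = 0.32 × 9.1 × 10^5 m² × 11.7 m = 3.407 × 10^6 m³
ΔV = 3.407 × 10^6 m³ = 2762 acre-ft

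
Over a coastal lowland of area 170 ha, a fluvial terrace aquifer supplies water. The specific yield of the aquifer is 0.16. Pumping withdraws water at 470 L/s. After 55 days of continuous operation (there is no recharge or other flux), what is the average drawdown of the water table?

A = 170 ha = 1.7 × 10^6 m²
Q = 470 L/s = 40610 m³/d
ΔV = Q × t = 40610 m³/d × 55 d = 2.233 × 10^6 m³
Δh = ΔV / (Sy × A) = 2.233 × 10^6 / (0.16 × 1.7 × 10^6) = 8.211 m

Δh ≈ 8.21 m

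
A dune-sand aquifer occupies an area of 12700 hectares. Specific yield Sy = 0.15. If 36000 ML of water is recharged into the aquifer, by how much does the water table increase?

A = 12700 hectares = 1.27 × 10^8 m²
ΔV = 36000 ML = 3.6 × 10^7 m³
Δh = ΔV / (Sy × A) = 3.6 × 10^7 m³ / (0.15 × 1.27 × 10^8 m²) = 1.89 m

Δh ≈ 1.89 m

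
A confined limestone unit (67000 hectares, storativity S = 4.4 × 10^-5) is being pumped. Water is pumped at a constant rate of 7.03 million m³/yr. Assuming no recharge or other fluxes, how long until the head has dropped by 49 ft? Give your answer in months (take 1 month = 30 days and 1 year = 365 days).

A = 67000 hectares = 6.7 × 10^8 m²
Δh = 49 ft = 14.94 m
ΔV = S × A × Δh = 4.4 × 10^-5 × 6.7 × 10^8 × 14.94 = 4.403 × 10^5 m³
Q = 7.03 million m³/yr = 19260 m³/d
t = ΔV / Q = 4.403 × 10^5 m³ / 19260 m³/d = 22.86 d
t = 22.86 d ≈ 0.762 months

t ≈ 0.762 months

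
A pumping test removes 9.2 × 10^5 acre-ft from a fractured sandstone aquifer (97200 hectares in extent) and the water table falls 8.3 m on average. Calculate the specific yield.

Sy ≈ 0.14

A = 97200 hectares = 9.72 × 10^8 m²
ΔV = 9.2 × 10^5 acre-ft = 1.135 × 10^9 m³
Sy = ΔV / (A × Δh) = 1.135 × 10^9 m³ / (9.72 × 10^8 m² × 8.3 m) = 0.1407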